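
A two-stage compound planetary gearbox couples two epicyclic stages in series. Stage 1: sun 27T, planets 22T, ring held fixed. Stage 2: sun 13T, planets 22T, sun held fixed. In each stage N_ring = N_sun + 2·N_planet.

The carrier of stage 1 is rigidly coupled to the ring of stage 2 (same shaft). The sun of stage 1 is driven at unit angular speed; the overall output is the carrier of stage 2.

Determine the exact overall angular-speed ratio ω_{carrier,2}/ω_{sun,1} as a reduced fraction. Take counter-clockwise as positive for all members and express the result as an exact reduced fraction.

1539/6860

Stage 1: N_ring = 27 + 2·22 = 71
Stage 1: 27(ω_s−ω_c) = −71(ω_r−ω_c),  ω_r=0, ω_s=1
Stage 1: 27(1−ω_c) = −71(0−ω_c)  ⇒  98ω_c = 27  ⇒  ω_c = 27/98
  ⇒ ω_c¹/ω_s¹ = 27/98
Stage 2: N_ring = 13 + 2·22 = 57
Stage 2: 13(ω_s−ω_c) = −57(ω_r−ω_c),  ω_s=0, ω_r=1
Stage 2: 13(0−ω_c) = −57(1−ω_c)  ⇒  70ω_c = 57  ⇒  ω_c = 57/70
  ⇒ ω_c²/ω_r² = 57/70
Coupling ω_r² = ω_c¹ ⇒ overall = 27/98 × 57/70 = 1539/6860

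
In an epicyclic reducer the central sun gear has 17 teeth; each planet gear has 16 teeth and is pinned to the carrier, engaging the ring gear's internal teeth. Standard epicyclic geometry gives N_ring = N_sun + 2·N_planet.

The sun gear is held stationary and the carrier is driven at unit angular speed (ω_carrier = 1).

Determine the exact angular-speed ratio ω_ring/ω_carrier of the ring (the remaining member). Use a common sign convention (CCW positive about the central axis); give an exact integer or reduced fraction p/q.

66/49

N_ring = 17 + 2·16 = 49
17(ω_s−ω_c) = −49(ω_r−ω_c),  ω_s=0, ω_c=1
ω_r = 1 − (17/49)(0−1) = 66/49
ω_r/ω_c = 66/49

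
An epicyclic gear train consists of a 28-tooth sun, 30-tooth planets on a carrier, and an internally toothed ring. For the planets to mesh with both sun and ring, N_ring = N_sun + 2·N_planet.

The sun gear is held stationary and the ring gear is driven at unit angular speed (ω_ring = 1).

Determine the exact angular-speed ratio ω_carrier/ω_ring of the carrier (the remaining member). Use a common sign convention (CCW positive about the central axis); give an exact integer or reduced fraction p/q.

22/29

N_ring = 28 + 2·30 = 88
28(ω_s−ω_c) = −88(ω_r−ω_c),  ω_s=0, ω_r=1
28(0−ω_c) = −88(1−ω_c)  ⇒  116ω_c = 88  ⇒  ω_c = 22/29
ω_c/ω_r = 22/29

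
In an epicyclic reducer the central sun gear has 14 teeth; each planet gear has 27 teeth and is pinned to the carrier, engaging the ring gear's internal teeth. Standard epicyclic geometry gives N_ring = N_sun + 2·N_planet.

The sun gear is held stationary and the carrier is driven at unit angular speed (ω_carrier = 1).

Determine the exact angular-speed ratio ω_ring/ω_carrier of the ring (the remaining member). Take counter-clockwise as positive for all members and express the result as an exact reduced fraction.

41/34

N_ring = 14 + 2·27 = 68
14(ω_s−ω_c) = −68(ω_r−ω_c),  ω_s=0, ω_c=1
ω_r = 1 − (14/68)(0−1) = 41/34
ω_r/ω_c = 41/34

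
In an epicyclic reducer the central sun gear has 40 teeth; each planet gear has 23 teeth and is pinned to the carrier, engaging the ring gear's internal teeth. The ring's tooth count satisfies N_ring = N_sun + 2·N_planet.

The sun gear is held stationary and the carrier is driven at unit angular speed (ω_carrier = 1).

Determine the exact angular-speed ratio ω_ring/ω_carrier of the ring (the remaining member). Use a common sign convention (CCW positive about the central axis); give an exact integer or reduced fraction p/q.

N_ring = 40 + 2·23 = 86
40(ω_s−ω_c) = −86(ω_r−ω_c),  ω_s=0, ω_c=1
ω_r = 1 − (40/86)(0−1) = 63/43
ω_r/ω_c = 63/43

63/43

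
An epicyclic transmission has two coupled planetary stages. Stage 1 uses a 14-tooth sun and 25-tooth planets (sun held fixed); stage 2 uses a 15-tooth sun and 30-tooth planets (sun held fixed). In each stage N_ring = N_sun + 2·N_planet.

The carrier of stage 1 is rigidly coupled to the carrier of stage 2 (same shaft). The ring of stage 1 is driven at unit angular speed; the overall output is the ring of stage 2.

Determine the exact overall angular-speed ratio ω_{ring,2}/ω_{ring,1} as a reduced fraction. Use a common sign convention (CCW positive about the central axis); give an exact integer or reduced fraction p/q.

Stage 1: N_ring = 14 + 2·25 = 64
Stage 1: 14(ω_s−ω_c) = −64(ω_r−ω_c),  ω_s=0, ω_r=1
Stage 1: 14(0−ω_c) = −64(1−ω_c)  ⇒  78ω_c = 64  ⇒  ω_c = 32/39
  ⇒ ω_c¹/ω_r¹ = 32/39
Stage 2: N_ring = 15 + 2·30 = 75
Stage 2: 15(ω_s−ω_c) = −75(ω_r−ω_c),  ω_s=0, ω_c=1
Stage 2: ω_r = 1 − (15/75)(0−1) = 6/5
  ⇒ ω_r²/ω_c² = 6/5
Coupling ω_c² = ω_c¹ ⇒ overall = 32/39 × 6/5 = 64/65

64/65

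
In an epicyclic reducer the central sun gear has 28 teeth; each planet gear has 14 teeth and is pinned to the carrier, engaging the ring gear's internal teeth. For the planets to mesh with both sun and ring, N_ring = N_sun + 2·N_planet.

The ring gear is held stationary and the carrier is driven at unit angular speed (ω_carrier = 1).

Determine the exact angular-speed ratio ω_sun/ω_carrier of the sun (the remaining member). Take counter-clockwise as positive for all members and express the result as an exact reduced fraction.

N_ring = 28 + 2·14 = 56
28(ω_s−ω_c) = −56(ω_r−ω_c),  ω_r=0, ω_c=1
ω_s = 1 − (56/28)(0−1) = 3
ω_s/ω_c = 3

3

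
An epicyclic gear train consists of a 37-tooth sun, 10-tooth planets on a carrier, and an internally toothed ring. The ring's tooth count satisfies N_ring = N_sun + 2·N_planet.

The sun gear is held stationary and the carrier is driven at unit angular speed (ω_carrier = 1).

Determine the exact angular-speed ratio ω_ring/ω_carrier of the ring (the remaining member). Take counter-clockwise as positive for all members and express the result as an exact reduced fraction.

94/57

N_ring = 37 + 2·10 = 57
37(ω_s−ω_c) = −57(ω_r−ω_c),  ω_s=0, ω_c=1
ω_r = 1 − (37/57)(0−1) = 94/57
ω_r/ω_c = 94/57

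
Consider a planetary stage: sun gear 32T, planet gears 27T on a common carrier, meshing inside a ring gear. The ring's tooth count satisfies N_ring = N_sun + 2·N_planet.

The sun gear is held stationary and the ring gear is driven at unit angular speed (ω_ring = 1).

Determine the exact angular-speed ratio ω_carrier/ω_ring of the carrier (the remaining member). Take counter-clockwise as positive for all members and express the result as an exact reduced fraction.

N_ring = 32 + 2·27 = 86
32(ω_s−ω_c) = −86(ω_r−ω_c),  ω_s=0, ω_r=1
32(0−ω_c) = −86(1−ω_c)  ⇒  118ω_c = 86  ⇒  ω_c = 43/59
ω_c/ω_r = 43/59

43/59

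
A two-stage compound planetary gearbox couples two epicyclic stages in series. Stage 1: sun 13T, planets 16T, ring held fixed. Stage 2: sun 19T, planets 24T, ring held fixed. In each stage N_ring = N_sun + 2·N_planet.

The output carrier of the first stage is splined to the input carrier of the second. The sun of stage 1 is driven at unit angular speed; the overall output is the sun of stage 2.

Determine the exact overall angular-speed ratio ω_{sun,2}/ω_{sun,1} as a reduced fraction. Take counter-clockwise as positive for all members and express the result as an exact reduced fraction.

Stage 1: N_ring = 13 + 2·16 = 45
Stage 1: 13(ω_s−ω_c) = −45(ω_r−ω_c),  ω_r=0, ω_s=1
Stage 1: 13(1−ω_c) = −45(0−ω_c)  ⇒  58ω_c = 13  ⇒  ω_c = 13/58
  ⇒ ω_c¹/ω_s¹ = 13/58
Stage 2: N_ring = 19 + 2·24 = 67
Stage 2: 19(ω_s−ω_c) = −67(ω_r−ω_c),  ω_r=0, ω_c=1
Stage 2: ω_s = 1 − (67/19)(0−1) = 86/19
  ⇒ ω_s²/ω_c² = 86/19
Coupling ω_c² = ω_c¹ ⇒ overall = 13/58 × 86/19 = 559/551

559/551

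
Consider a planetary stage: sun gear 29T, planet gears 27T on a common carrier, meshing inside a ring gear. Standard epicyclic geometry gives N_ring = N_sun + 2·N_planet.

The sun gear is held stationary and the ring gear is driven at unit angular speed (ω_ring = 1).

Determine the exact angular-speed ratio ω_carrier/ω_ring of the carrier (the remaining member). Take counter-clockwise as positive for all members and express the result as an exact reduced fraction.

83/112

N_ring = 29 + 2·27 = 83
29(ω_s−ω_c) = −83(ω_r−ω_c),  ω_s=0, ω_r=1
29(0−ω_c) = −83(1−ω_c)  ⇒  112ω_c = 83  ⇒  ω_c = 83/112
ω_c/ω_r = 83/112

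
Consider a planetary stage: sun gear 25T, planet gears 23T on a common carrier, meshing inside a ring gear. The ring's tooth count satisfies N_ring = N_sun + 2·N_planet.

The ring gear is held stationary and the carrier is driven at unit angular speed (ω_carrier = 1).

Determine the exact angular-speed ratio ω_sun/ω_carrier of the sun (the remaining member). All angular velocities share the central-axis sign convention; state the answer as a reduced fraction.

N_ring = 25 + 2·23 = 71
25(ω_s−ω_c) = −71(ω_r−ω_c),  ω_r=0, ω_c=1
ω_s = 1 − (71/25)(0−1) = 96/25
ω_s/ω_c = 96/25

96/25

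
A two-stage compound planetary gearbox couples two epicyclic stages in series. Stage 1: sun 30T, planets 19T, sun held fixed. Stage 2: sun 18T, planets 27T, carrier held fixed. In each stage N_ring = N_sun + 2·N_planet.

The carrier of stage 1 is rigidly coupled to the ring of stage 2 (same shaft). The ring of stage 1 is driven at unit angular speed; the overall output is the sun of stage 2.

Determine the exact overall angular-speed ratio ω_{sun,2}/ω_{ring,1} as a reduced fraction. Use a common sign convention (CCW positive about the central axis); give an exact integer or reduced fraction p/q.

Stage 1: N_ring = 30 + 2·19 = 68
Stage 1: 30(ω_s−ω_c) = −68(ω_r−ω_c),  ω_s=0, ω_r=1
Stage 1: 30(0−ω_c) = −68(1−ω_c)  ⇒  98ω_c = 68  ⇒  ω_c = 34/49
  ⇒ ω_c¹/ω_r¹ = 34/49
Stage 2: N_ring = 18 + 2·27 = 72
Stage 2: 18(ω_s−ω_c) = −72(ω_r−ω_c),  ω_c=0, ω_r=1
Stage 2: ω_s = 0 − (72/18)(1−0) = -4
  ⇒ ω_s²/ω_r² = -4
Coupling ω_r² = ω_c¹ ⇒ overall = 34/49 × -4 = -136/49

-136/49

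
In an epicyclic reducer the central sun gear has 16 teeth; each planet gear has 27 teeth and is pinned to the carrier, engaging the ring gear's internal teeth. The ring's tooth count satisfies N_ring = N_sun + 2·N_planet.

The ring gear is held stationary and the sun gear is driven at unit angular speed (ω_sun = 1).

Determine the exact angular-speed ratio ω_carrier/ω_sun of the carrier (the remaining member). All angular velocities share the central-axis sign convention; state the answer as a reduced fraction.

8/43

N_ring = 16 + 2·27 = 70
16(ω_s−ω_c) = −70(ω_r−ω_c),  ω_r=0, ω_s=1
16(1−ω_c) = −70(0−ω_c)  ⇒  86ω_c = 16  ⇒  ω_c = 8/43
ω_c/ω_s = 8/43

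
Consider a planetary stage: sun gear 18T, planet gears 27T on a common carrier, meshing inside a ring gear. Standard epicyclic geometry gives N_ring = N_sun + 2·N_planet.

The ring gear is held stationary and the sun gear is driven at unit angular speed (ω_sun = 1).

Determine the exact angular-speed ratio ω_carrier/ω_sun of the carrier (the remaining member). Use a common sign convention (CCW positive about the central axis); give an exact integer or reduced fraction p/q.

N_ring = 18 + 2·27 = 72
18(ω_s−ω_c) = −72(ω_r−ω_c),  ω_r=0, ω_s=1
18(1−ω_c) = −72(0−ω_c)  ⇒  90ω_c = 18  ⇒  ω_c = 1/5
ω_c/ω_s = 1/5

1/5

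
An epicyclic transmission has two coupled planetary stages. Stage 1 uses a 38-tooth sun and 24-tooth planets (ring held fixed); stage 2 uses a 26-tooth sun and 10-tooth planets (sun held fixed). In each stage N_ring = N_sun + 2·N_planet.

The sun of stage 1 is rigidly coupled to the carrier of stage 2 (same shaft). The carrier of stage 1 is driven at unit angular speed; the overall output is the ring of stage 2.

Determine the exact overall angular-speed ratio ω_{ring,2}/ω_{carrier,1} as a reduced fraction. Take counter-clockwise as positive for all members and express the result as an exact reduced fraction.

Stage 1: N_ring = 38 + 2·24 = 86
Stage 1: 38(ω_s−ω_c) = −86(ω_r−ω_c),  ω_r=0, ω_c=1
Stage 1: ω_s = 1 − (86/38)(0−1) = 62/19
  ⇒ ω_s¹/ω_c¹ = 62/19
Stage 2: N_ring = 26 + 2·10 = 46
Stage 2: 26(ω_s−ω_c) = −46(ω_r−ω_c),  ω_s=0, ω_c=1
Stage 2: ω_r = 1 − (26/46)(0−1) = 36/23
  ⇒ ω_r²/ω_c² = 36/23
Coupling ω_c² = ω_s¹ ⇒ overall = 62/19 × 36/23 = 2232/437

2232/437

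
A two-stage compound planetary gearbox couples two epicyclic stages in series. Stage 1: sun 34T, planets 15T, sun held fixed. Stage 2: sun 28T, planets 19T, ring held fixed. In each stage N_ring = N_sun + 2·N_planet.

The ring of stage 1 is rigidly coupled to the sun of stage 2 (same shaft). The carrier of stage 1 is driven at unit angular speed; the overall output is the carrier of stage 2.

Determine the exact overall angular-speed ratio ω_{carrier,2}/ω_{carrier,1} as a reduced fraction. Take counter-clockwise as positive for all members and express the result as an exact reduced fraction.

343/752

Stage 1: N_ring = 34 + 2·15 = 64
Stage 1: 34(ω_s−ω_c) = −64(ω_r−ω_c),  ω_s=0, ω_c=1
Stage 1: ω_r = 1 − (34/64)(0−1) = 49/32
  ⇒ ω_r¹/ω_c¹ = 49/32
Stage 2: N_ring = 28 + 2·19 = 66
Stage 2: 28(ω_s−ω_c) = −66(ω_r−ω_c),  ω_r=0, ω_s=1
Stage 2: 28(1−ω_c) = −66(0−ω_c)  ⇒  94ω_c = 28  ⇒  ω_c = 14/47
  ⇒ ω_c²/ω_s² = 14/47
Coupling ω_s² = ω_r¹ ⇒ overall = 49/32 × 14/47 = 343/752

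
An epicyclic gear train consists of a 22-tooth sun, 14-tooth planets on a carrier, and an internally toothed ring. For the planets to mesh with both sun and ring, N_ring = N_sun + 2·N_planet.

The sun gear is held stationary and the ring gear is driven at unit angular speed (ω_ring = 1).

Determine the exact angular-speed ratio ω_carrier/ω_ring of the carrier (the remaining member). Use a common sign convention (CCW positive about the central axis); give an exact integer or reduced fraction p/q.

N_ring = 22 + 2·14 = 50
22(ω_s−ω_c) = −50(ω_r−ω_c),  ω_s=0, ω_r=1
22(0−ω_c) = −50(1−ω_c)  ⇒  72ω_c = 50  ⇒  ω_c = 25/36
ω_c/ω_r = 25/36

25/36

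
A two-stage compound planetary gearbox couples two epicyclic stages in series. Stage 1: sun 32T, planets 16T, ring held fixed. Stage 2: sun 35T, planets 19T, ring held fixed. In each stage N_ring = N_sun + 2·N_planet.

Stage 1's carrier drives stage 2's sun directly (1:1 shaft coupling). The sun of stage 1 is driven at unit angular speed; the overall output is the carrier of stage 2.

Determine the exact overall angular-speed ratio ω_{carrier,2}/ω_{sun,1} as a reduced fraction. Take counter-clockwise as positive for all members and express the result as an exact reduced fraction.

35/324

Stage 1: N_ring = 32 + 2·16 = 64
Stage 1: 32(ω_s−ω_c) = −64(ω_r−ω_c),  ω_r=0, ω_s=1
Stage 1: 32(1−ω_c) = −64(0−ω_c)  ⇒  96ω_c = 32  ⇒  ω_c = 1/3
  ⇒ ω_c¹/ω_s¹ = 1/3
Stage 2: N_ring = 35 + 2·19 = 73
Stage 2: 35(ω_s−ω_c) = −73(ω_r−ω_c),  ω_r=0, ω_s=1
Stage 2: 35(1−ω_c) = −73(0−ω_c)  ⇒  108ω_c = 35  ⇒  ω_c = 35/108
  ⇒ ω_c²/ω_s² = 35/108
Coupling ω_s² = ω_c¹ ⇒ overall = 1/3 × 35/108 = 35/324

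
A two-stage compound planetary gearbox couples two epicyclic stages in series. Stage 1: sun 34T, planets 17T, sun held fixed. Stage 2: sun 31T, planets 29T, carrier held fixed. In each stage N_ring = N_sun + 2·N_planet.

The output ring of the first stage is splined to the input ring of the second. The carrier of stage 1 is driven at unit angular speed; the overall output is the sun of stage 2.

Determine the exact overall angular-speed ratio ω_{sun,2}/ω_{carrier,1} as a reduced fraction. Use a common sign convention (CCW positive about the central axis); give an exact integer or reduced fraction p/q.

-267/62

Stage 1: N_ring = 34 + 2·17 = 68
Stage 1: 34(ω_s−ω_c) = −68(ω_r−ω_c),  ω_s=0, ω_c=1
Stage 1: ω_r = 1 − (34/68)(0−1) = 3/2
  ⇒ ω_r¹/ω_c¹ = 3/2
Stage 2: N_ring = 31 + 2·29 = 89
Stage 2: 31(ω_s−ω_c) = −89(ω_r−ω_c),  ω_c=0, ω_r=1
Stage 2: ω_s = 0 − (89/31)(1−0) = -89/31
  ⇒ ω_s²/ω_r² = -89/31
Coupling ω_r² = ω_r¹ ⇒ overall = 3/2 × -89/31 = -267/62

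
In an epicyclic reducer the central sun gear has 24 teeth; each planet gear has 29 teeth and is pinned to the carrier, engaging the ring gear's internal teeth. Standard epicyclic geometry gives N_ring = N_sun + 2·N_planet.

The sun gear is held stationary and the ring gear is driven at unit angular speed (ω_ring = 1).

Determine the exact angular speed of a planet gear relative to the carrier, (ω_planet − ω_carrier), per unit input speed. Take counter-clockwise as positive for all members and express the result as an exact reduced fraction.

N_ring = 24 + 2·29 = 82
24(ω_s−ω_c) = −82(ω_r−ω_c),  ω_s=0, ω_r=1
24(0−ω_c) = −82(1−ω_c)  ⇒  106ω_c = 82  ⇒  ω_c = 41/53
sun–planet: 24·(0−41/53) = −29·(ω_p−ω_c)  ⇒  ω_p−ω_c = −(24/29)·(-41/53) = 984/1537

984/1537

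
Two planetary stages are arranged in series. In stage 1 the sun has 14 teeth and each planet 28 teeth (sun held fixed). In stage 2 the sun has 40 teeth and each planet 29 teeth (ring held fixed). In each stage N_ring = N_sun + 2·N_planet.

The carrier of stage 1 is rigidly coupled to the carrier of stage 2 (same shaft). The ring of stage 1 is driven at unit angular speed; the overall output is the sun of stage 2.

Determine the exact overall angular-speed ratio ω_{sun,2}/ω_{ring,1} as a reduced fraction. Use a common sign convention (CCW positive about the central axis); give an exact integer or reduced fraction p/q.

23/8

Stage 1: N_ring = 14 + 2·28 = 70
Stage 1: 14(ω_s−ω_c) = −70(ω_r−ω_c),  ω_s=0, ω_r=1
Stage 1: 14(0−ω_c) = −70(1−ω_c)  ⇒  84ω_c = 70  ⇒  ω_c = 5/6
  ⇒ ω_c¹/ω_r¹ = 5/6
Stage 2: N_ring = 40 + 2·29 = 98
Stage 2: 40(ω_s−ω_c) = −98(ω_r−ω_c),  ω_r=0, ω_c=1
Stage 2: ω_s = 1 − (98/40)(0−1) = 69/20
  ⇒ ω_s²/ω_c² = 69/20
Coupling ω_c² = ω_c¹ ⇒ overall = 5/6 × 69/20 = 23/8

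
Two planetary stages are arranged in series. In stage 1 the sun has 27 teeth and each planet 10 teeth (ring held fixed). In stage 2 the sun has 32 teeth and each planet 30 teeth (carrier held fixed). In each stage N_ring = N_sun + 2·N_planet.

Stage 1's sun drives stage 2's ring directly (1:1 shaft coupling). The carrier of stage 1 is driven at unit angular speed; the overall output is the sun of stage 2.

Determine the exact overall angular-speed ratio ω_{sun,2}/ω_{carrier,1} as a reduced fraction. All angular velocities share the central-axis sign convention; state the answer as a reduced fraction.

-851/108

Stage 1: N_ring = 27 + 2·10 = 47
Stage 1: 27(ω_s−ω_c) = −47(ω_r−ω_c),  ω_r=0, ω_c=1
Stage 1: ω_s = 1 − (47/27)(0−1) = 74/27
  ⇒ ω_s¹/ω_c¹ = 74/27
Stage 2: N_ring = 32 + 2·30 = 92
Stage 2: 32(ω_s−ω_c) = −92(ω_r−ω_c),  ω_c=0, ω_r=1
Stage 2: ω_s = 0 − (92/32)(1−0) = -23/8
  ⇒ ω_s²/ω_r² = -23/8
Coupling ω_r² = ω_s¹ ⇒ overall = 74/27 × -23/8 = -851/108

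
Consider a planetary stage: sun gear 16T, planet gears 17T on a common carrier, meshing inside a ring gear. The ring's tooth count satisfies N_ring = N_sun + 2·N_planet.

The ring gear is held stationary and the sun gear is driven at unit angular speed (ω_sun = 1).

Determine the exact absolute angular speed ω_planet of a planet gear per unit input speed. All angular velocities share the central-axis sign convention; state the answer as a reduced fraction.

N_ring = 16 + 2·17 = 50
16(ω_s−ω_c) = −50(ω_r−ω_c),  ω_r=0, ω_s=1
16(1−ω_c) = −50(0−ω_c)  ⇒  66ω_c = 16  ⇒  ω_c = 8/33
sun–planet: 16·(1−8/33) = −17·(ω_p−ω_c)  ⇒  ω_p−ω_c = −(16/17)·(25/33) = -400/561
ω_p = 8/33 − 400/561 = -8/17

-8/17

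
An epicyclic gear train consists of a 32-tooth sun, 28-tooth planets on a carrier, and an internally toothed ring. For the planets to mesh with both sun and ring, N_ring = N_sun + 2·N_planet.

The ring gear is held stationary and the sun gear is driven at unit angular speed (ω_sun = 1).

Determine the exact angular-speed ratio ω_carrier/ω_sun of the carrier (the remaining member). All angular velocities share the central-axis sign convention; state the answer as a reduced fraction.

N_ring = 32 + 2·28 = 88
32(ω_s−ω_c) = −88(ω_r−ω_c),  ω_r=0, ω_s=1
32(1−ω_c) = −88(0−ω_c)  ⇒  120ω_c = 32  ⇒  ω_c = 4/15
ω_c/ω_s = 4/15

4/15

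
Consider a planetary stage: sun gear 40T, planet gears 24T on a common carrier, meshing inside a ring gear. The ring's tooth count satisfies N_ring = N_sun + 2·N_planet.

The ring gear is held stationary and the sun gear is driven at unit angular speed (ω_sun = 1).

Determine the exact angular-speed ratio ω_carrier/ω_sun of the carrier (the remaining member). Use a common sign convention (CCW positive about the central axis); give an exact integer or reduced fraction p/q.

5/16

N_ring = 40 + 2·24 = 88
40(ω_s−ω_c) = −88(ω_r−ω_c),  ω_r=0, ω_s=1
40(1−ω_c) = −88(0−ω_c)  ⇒  128ω_c = 40  ⇒  ω_c = 5/16
ω_c/ω_s = 5/16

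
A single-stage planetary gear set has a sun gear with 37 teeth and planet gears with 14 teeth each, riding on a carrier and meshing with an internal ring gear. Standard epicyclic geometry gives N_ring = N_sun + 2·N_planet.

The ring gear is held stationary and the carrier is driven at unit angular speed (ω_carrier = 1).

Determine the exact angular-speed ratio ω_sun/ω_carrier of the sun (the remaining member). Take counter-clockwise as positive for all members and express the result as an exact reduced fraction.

102/37

N_ring = 37 + 2·14 = 65
37(ω_s−ω_c) = −65(ω_r−ω_c),  ω_r=0, ω_c=1
ω_s = 1 − (65/37)(0−1) = 102/37
ω_s/ω_c = 102/37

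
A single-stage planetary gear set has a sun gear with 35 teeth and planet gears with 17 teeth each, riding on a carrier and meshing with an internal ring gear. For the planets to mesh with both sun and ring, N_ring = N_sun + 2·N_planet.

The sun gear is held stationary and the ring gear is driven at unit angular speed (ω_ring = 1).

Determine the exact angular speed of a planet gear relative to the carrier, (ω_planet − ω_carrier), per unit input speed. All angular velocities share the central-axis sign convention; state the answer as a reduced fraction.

N_ring = 35 + 2·17 = 69
35(ω_s−ω_c) = −69(ω_r−ω_c),  ω_s=0, ω_r=1
35(0−ω_c) = −69(1−ω_c)  ⇒  104ω_c = 69  ⇒  ω_c = 69/104
sun–planet: 35·(0−69/104) = −17·(ω_p−ω_c)  ⇒  ω_p−ω_c = −(35/17)·(-69/104) = 2415/1768

2415/1768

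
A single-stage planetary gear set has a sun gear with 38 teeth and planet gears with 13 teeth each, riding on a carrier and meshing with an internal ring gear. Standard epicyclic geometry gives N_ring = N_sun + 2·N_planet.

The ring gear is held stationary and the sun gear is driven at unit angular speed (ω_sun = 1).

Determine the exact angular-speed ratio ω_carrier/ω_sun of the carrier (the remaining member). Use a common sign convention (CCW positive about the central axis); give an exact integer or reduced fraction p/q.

N_ring = 38 + 2·13 = 64
38(ω_s−ω_c) = −64(ω_r−ω_c),  ω_r=0, ω_s=1
38(1−ω_c) = −64(0−ω_c)  ⇒  102ω_c = 38  ⇒  ω_c = 19/51
ω_c/ω_s = 19/51

19/51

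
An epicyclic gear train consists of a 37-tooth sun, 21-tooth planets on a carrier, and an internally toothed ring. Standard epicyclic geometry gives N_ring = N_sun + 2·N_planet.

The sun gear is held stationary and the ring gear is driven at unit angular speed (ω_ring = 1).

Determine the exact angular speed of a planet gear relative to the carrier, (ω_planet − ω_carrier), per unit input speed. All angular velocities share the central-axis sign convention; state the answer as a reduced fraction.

2923/2436

N_ring = 37 + 2·21 = 79
37(ω_s−ω_c) = −79(ω_r−ω_c),  ω_s=0, ω_r=1
37(0−ω_c) = −79(1−ω_c)  ⇒  116ω_c = 79  ⇒  ω_c = 79/116
sun–planet: 37·(0−79/116) = −21·(ω_p−ω_c)  ⇒  ω_p−ω_c = −(37/21)·(-79/116) = 2923/2436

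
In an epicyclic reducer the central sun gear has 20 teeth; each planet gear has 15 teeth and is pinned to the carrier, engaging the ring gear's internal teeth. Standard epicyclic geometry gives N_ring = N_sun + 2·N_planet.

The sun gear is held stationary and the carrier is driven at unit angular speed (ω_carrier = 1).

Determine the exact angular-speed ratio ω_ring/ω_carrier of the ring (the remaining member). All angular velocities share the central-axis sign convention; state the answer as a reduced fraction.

N_ring = 20 + 2·15 = 50
20(ω_s−ω_c) = −50(ω_r−ω_c),  ω_s=0, ω_c=1
ω_r = 1 − (20/50)(0−1) = 7/5
ω_r/ω_c = 7/5

7/5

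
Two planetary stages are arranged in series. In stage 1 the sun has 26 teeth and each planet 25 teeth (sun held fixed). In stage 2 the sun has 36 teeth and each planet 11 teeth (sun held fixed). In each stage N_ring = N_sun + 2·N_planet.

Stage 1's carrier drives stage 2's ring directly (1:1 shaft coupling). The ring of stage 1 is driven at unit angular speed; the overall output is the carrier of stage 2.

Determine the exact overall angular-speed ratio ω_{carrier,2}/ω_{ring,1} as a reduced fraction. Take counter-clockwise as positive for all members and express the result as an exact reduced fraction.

Stage 1: N_ring = 26 + 2·25 = 76
Stage 1: 26(ω_s−ω_c) = −76(ω_r−ω_c),  ω_s=0, ω_r=1
Stage 1: 26(0−ω_c) = −76(1−ω_c)  ⇒  102ω_c = 76  ⇒  ω_c = 38/51
  ⇒ ω_c¹/ω_r¹ = 38/51
Stage 2: N_ring = 36 + 2·11 = 58
Stage 2: 36(ω_s−ω_c) = −58(ω_r−ω_c),  ω_s=0, ω_r=1
Stage 2: 36(0−ω_c) = −58(1−ω_c)  ⇒  94ω_c = 58  ⇒  ω_c = 29/47
  ⇒ ω_c²/ω_r² = 29/47
Coupling ω_r² = ω_c¹ ⇒ overall = 38/51 × 29/47 = 1102/2397

1102/2397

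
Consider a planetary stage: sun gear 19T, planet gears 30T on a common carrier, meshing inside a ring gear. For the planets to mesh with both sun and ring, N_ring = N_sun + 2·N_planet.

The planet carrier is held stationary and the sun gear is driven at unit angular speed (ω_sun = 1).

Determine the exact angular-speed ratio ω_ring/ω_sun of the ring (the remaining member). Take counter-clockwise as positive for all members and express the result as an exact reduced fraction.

N_ring = 19 + 2·30 = 79
19(ω_s−ω_c) = −79(ω_r−ω_c),  ω_c=0, ω_s=1
ω_r = 0 − (19/79)(1−0) = -19/79
ω_r/ω_s = -19/79

-19/79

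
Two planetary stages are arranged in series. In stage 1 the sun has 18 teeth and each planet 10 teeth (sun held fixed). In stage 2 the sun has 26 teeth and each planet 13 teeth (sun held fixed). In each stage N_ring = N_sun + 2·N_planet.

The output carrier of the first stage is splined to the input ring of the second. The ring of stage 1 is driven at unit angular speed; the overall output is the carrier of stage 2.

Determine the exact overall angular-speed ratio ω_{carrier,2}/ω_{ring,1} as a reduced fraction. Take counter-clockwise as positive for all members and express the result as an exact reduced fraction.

19/42

Stage 1: N_ring = 18 + 2·10 = 38
Stage 1: 18(ω_s−ω_c) = −38(ω_r−ω_c),  ω_s=0, ω_r=1
Stage 1: 18(0−ω_c) = −38(1−ω_c)  ⇒  56ω_c = 38  ⇒  ω_c = 19/28
  ⇒ ω_c¹/ω_r¹ = 19/28
Stage 2: N_ring = 26 + 2·13 = 52
Stage 2: 26(ω_s−ω_c) = −52(ω_r−ω_c),  ω_s=0, ω_r=1
Stage 2: 26(0−ω_c) = −52(1−ω_c)  ⇒  78ω_c = 52  ⇒  ω_c = 2/3
  ⇒ ω_c²/ω_r² = 2/3
Coupling ω_r² = ω_c¹ ⇒ overall = 19/28 × 2/3 = 19/42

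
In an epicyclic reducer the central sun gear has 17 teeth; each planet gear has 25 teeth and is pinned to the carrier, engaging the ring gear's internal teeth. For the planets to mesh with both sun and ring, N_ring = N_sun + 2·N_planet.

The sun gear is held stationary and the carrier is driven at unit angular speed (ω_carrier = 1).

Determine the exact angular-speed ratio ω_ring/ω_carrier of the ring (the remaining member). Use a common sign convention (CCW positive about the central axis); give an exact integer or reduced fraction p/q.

N_ring = 17 + 2·25 = 67
17(ω_s−ω_c) = −67(ω_r−ω_c),  ω_s=0, ω_c=1
ω_r = 1 − (17/67)(0−1) = 84/67
ω_r/ω_c = 84/67

84/67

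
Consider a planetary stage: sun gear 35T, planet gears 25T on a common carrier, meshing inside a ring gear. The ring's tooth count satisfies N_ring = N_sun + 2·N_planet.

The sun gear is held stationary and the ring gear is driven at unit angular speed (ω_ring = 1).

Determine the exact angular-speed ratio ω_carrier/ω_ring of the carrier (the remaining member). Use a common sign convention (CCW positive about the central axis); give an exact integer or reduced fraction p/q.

N_ring = 35 + 2·25 = 85
35(ω_s−ω_c) = −85(ω_r−ω_c),  ω_s=0, ω_r=1
35(0−ω_c) = −85(1−ω_c)  ⇒  120ω_c = 85  ⇒  ω_c = 17/24
ω_c/ω_r = 17/24

17/24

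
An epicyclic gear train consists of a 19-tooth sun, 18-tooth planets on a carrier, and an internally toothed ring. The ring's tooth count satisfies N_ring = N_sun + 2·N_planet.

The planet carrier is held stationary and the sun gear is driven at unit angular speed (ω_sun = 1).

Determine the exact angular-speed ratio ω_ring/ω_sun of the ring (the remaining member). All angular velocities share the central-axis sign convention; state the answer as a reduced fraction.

-19/55

N_ring = 19 + 2·18 = 55
19(ω_s−ω_c) = −55(ω_r−ω_c),  ω_c=0, ω_s=1
ω_r = 0 − (19/55)(1−0) = -19/55
ω_r/ω_s = -19/55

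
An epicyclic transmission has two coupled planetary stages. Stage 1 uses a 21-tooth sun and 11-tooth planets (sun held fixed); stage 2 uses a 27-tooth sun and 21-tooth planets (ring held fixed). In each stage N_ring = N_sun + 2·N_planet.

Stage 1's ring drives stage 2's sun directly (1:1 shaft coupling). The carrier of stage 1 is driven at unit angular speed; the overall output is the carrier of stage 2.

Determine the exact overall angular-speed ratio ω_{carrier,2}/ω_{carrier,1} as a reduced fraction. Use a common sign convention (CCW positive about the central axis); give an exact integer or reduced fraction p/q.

18/43

Stage 1: N_ring = 21 + 2·11 = 43
Stage 1: 21(ω_s−ω_c) = −43(ω_r−ω_c),  ω_s=0, ω_c=1
Stage 1: ω_r = 1 − (21/43)(0−1) = 64/43
  ⇒ ω_r¹/ω_c¹ = 64/43
Stage 2: N_ring = 27 + 2·21 = 69
Stage 2: 27(ω_s−ω_c) = −69(ω_r−ω_c),  ω_r=0, ω_s=1
Stage 2: 27(1−ω_c) = −69(0−ω_c)  ⇒  96ω_c = 27  ⇒  ω_c = 9/32
  ⇒ ω_c²/ω_s² = 9/32
Coupling ω_s² = ω_r¹ ⇒ overall = 64/43 × 9/32 = 18/43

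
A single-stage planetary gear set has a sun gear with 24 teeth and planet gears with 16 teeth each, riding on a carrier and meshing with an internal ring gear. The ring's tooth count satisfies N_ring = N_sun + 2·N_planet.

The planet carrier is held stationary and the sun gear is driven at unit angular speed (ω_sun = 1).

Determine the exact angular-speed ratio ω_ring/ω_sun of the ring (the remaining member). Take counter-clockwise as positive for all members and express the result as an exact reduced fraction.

-3/7

N_ring = 24 + 2·16 = 56
24(ω_s−ω_c) = −56(ω_r−ω_c),  ω_c=0, ω_s=1
ω_r = 0 − (24/56)(1−0) = -3/7
ω_r/ω_s = -3/7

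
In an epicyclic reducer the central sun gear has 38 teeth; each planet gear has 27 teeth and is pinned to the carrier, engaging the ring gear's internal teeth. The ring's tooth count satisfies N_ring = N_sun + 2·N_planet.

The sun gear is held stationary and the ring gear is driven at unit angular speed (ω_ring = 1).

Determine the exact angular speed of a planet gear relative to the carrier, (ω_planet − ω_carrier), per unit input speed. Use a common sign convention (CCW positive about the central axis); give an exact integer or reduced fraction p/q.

1748/1755

N_ring = 38 + 2·27 = 92
38(ω_s−ω_c) = −92(ω_r−ω_c),  ω_s=0, ω_r=1
38(0−ω_c) = −92(1−ω_c)  ⇒  130ω_c = 92  ⇒  ω_c = 46/65
sun–planet: 38·(0−46/65) = −27·(ω_p−ω_c)  ⇒  ω_p−ω_c = −(38/27)·(-46/65) = 1748/1755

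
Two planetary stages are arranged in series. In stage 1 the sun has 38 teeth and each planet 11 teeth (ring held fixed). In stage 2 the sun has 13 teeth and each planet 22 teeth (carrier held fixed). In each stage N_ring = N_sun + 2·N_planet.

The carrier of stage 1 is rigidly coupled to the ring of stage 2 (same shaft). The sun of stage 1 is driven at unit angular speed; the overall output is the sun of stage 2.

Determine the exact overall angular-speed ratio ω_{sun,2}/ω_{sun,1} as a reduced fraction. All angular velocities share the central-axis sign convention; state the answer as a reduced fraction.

Stage 1: N_ring = 38 + 2·11 = 60
Stage 1: 38(ω_s−ω_c) = −60(ω_r−ω_c),  ω_r=0, ω_s=1
Stage 1: 38(1−ω_c) = −60(0−ω_c)  ⇒  98ω_c = 38  ⇒  ω_c = 19/49
  ⇒ ω_c¹/ω_s¹ = 19/49
Stage 2: N_ring = 13 + 2·22 = 57
Stage 2: 13(ω_s−ω_c) = −57(ω_r−ω_c),  ω_c=0, ω_r=1
Stage 2: ω_s = 0 − (57/13)(1−0) = -57/13
  ⇒ ω_s²/ω_r² = -57/13
Coupling ω_r² = ω_c¹ ⇒ overall = 19/49 × -57/13 = -1083/637

-1083/637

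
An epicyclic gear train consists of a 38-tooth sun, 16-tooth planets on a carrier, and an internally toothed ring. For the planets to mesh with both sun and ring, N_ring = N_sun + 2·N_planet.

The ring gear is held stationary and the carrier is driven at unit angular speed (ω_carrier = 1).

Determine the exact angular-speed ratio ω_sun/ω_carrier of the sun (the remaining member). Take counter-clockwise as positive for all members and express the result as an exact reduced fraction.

N_ring = 38 + 2·16 = 70
38(ω_s−ω_c) = −70(ω_r−ω_c),  ω_r=0, ω_c=1
ω_s = 1 − (70/38)(0−1) = 54/19
ω_s/ω_c = 54/19

54/19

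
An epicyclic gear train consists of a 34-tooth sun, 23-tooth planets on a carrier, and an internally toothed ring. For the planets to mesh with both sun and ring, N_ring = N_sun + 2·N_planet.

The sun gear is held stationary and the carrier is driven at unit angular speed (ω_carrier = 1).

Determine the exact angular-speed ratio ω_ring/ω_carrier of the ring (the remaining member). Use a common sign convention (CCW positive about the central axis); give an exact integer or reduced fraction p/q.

57/40

N_ring = 34 + 2·23 = 80
34(ω_s−ω_c) = −80(ω_r−ω_c),  ω_s=0, ω_c=1
ω_r = 1 − (34/80)(0−1) = 57/40
ω_r/ω_c = 57/40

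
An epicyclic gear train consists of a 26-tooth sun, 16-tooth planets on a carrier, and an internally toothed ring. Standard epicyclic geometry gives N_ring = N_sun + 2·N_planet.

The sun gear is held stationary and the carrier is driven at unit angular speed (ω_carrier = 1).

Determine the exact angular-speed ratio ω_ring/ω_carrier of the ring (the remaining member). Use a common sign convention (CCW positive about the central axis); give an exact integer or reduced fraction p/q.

N_ring = 26 + 2·16 = 58
26(ω_s−ω_c) = −58(ω_r−ω_c),  ω_s=0, ω_c=1
ω_r = 1 − (26/58)(0−1) = 42/29
ω_r/ω_c = 42/29

42/29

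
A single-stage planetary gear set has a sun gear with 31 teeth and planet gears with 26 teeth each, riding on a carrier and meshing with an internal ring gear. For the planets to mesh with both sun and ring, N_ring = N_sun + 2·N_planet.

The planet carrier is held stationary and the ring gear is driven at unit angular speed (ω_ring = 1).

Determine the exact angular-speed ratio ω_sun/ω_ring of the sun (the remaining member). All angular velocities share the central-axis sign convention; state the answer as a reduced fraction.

N_ring = 31 + 2·26 = 83
31(ω_s−ω_c) = −83(ω_r−ω_c),  ω_c=0, ω_r=1
ω_s = 0 − (83/31)(1−0) = -83/31
ω_s/ω_r = -83/31

-83/31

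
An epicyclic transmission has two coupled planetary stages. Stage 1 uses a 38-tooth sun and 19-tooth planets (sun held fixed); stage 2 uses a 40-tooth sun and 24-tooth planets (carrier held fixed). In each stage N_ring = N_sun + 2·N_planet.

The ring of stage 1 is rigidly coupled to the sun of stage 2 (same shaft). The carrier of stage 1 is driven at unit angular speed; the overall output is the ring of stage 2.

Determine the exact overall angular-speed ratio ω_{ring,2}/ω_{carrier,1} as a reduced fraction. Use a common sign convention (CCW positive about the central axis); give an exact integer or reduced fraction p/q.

-15/22

Stage 1: N_ring = 38 + 2·19 = 76
Stage 1: 38(ω_s−ω_c) = −76(ω_r−ω_c),  ω_s=0, ω_c=1
Stage 1: ω_r = 1 − (38/76)(0−1) = 3/2
  ⇒ ω_r¹/ω_c¹ = 3/2
Stage 2: N_ring = 40 + 2·24 = 88
Stage 2: 40(ω_s−ω_c) = −88(ω_r−ω_c),  ω_c=0, ω_s=1
Stage 2: ω_r = 0 − (40/88)(1−0) = -5/11
  ⇒ ω_r²/ω_s² = -5/11
Coupling ω_s² = ω_r¹ ⇒ overall = 3/2 × -5/11 = -15/22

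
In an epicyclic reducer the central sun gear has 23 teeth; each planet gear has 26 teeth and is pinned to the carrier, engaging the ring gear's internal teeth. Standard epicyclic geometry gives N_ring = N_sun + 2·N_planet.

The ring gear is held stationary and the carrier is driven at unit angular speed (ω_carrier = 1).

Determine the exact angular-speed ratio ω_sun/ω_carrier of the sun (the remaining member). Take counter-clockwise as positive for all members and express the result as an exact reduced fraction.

N_ring = 23 + 2·26 = 75
23(ω_s−ω_c) = −75(ω_r−ω_c),  ω_r=0, ω_c=1
ω_s = 1 − (75/23)(0−1) = 98/23
ω_s/ω_c = 98/23

98/23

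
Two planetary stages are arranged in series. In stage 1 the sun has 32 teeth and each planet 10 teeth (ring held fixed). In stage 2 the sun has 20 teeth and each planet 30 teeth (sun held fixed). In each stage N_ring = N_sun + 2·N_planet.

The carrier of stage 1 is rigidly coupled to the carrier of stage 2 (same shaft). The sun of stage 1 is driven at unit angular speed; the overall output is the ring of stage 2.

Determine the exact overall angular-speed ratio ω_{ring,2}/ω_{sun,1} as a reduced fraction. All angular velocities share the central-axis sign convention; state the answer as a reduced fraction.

Stage 1: N_ring = 32 + 2·10 = 52
Stage 1: 32(ω_s−ω_c) = −52(ω_r−ω_c),  ω_r=0, ω_s=1
Stage 1: 32(1−ω_c) = −52(0−ω_c)  ⇒  84ω_c = 32  ⇒  ω_c = 8/21
  ⇒ ω_c¹/ω_s¹ = 8/21
Stage 2: N_ring = 20 + 2·30 = 80
Stage 2: 20(ω_s−ω_c) = −80(ω_r−ω_c),  ω_s=0, ω_c=1
Stage 2: ω_r = 1 − (20/80)(0−1) = 5/4
  ⇒ ω_r²/ω_c² = 5/4
Coupling ω_c² = ω_c¹ ⇒ overall = 8/21 × 5/4 = 10/21

10/21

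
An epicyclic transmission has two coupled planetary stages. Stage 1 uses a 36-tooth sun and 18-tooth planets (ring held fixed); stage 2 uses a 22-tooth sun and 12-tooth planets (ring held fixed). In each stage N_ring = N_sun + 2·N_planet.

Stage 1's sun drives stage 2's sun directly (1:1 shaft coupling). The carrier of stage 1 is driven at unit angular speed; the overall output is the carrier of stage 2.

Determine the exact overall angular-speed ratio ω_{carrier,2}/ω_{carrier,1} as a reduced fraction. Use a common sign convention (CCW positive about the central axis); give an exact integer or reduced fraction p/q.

Stage 1: N_ring = 36 + 2·18 = 72
Stage 1: 36(ω_s−ω_c) = −72(ω_r−ω_c),  ω_r=0, ω_c=1
Stage 1: ω_s = 1 − (72/36)(0−1) = 3
  ⇒ ω_s¹/ω_c¹ = 3
Stage 2: N_ring = 22 + 2·12 = 46
Stage 2: 22(ω_s−ω_c) = −46(ω_r−ω_c),  ω_r=0, ω_s=1
Stage 2: 22(1−ω_c) = −46(0−ω_c)  ⇒  68ω_c = 22  ⇒  ω_c = 11/34
  ⇒ ω_c²/ω_s² = 11/34
Coupling ω_s² = ω_s¹ ⇒ overall = 3 × 11/34 = 33/34

33/34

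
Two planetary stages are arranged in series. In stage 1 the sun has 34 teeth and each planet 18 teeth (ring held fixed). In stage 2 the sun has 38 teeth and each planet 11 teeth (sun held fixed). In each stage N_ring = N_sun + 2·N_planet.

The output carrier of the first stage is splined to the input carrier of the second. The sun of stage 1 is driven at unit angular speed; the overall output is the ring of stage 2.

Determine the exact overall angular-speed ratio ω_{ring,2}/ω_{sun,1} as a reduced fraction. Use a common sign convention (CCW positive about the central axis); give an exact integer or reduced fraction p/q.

833/1560

Stage 1: N_ring = 34 + 2·18 = 70
Stage 1: 34(ω_s−ω_c) = −70(ω_r−ω_c),  ω_r=0, ω_s=1
Stage 1: 34(1−ω_c) = −70(0−ω_c)  ⇒  104ω_c = 34  ⇒  ω_c = 17/52
  ⇒ ω_c¹/ω_s¹ = 17/52
Stage 2: N_ring = 38 + 2·11 = 60
Stage 2: 38(ω_s−ω_c) = −60(ω_r−ω_c),  ω_s=0, ω_c=1
Stage 2: ω_r = 1 − (38/60)(0−1) = 49/30
  ⇒ ω_r²/ω_c² = 49/30
Coupling ω_c² = ω_c¹ ⇒ overall = 17/52 × 49/30 = 833/1560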